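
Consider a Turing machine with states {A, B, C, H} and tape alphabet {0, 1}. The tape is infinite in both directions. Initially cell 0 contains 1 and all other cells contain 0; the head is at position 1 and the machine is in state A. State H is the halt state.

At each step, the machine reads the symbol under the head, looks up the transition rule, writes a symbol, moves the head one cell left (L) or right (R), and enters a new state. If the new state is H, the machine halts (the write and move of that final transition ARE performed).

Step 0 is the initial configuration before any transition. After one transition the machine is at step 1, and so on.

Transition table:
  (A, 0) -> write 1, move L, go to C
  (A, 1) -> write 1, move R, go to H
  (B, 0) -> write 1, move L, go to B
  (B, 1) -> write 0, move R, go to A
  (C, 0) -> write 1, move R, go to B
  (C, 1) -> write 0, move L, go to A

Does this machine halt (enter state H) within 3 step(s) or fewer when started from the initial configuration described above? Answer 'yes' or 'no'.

Answer: no

Derivation:
Step 1: in state A at pos 1, read 0 -> (A,0)->write 1,move L,goto C. Now: state=C, head=0, tape[-1..2]=0110 (head:  ^)
Step 2: in state C at pos 0, read 1 -> (C,1)->write 0,move L,goto A. Now: state=A, head=-1, tape[-2..2]=00010 (head:  ^)
Step 3: in state A at pos -1, read 0 -> (A,0)->write 1,move L,goto C. Now: state=C, head=-2, tape[-3..2]=001010 (head:  ^)
After 3 step(s): state = C (not H) -> not halted within 3 -> no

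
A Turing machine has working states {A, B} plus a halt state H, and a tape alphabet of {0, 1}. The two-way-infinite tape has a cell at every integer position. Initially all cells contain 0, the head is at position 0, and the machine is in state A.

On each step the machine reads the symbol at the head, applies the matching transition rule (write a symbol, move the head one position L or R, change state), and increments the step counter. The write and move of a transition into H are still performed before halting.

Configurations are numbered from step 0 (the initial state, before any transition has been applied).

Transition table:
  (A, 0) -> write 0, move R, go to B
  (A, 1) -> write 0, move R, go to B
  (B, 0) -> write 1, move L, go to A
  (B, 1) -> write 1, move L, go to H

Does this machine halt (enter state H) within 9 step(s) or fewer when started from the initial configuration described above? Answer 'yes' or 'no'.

Step 1: in state A at pos 0, read 0 -> (A,0)->write 0,move R,goto B. Now: state=B, head=1, tape[-1..2]=0000 (head:   ^)
Step 2: in state B at pos 1, read 0 -> (B,0)->write 1,move L,goto A. Now: state=A, head=0, tape[-1..2]=0010 (head:  ^)
Step 3: in state A at pos 0, read 0 -> (A,0)->write 0,move R,goto B. Now: state=B, head=1, tape[-1..2]=0010 (head:   ^)
Step 4: in state B at pos 1, read 1 -> (B,1)->write 1,move L,goto H. Now: state=H, head=0, tape[-1..2]=0010 (head:  ^)
State H reached at step 4; 4 <= 9 -> yes

Answer: yes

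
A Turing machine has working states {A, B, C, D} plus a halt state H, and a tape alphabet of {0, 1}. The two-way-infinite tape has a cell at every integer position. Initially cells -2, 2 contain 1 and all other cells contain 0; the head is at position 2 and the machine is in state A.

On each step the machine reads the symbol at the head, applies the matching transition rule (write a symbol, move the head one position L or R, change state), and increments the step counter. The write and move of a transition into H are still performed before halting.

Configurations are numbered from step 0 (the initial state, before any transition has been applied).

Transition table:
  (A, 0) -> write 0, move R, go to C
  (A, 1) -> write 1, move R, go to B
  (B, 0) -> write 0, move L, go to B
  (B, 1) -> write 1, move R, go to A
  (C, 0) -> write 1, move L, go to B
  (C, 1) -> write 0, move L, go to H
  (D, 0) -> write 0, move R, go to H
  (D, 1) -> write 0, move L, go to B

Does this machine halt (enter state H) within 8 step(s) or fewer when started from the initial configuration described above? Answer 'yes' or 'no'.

Answer: no

Derivation:
Step 1: in state A at pos 2, read 1 -> (A,1)->write 1,move R,goto B. Now: state=B, head=3, tape[-3..4]=01000100 (head:       ^)
Step 2: in state B at pos 3, read 0 -> (B,0)->write 0,move L,goto B. Now: state=B, head=2, tape[-3..4]=01000100 (head:      ^)
Step 3: in state B at pos 2, read 1 -> (B,1)->write 1,move R,goto A. Now: state=A, head=3, tape[-3..4]=01000100 (head:       ^)
Step 4: in state A at pos 3, read 0 -> (A,0)->write 0,move R,goto C. Now: state=C, head=4, tape[-3..5]=010001000 (head:        ^)
Step 5: in state C at pos 4, read 0 -> (C,0)->write 1,move L,goto B. Now: state=B, head=3, tape[-3..5]=010001010 (head:       ^)
Step 6: in state B at pos 3, read 0 -> (B,0)->write 0,move L,goto B. Now: state=B, head=2, tape[-3..5]=010001010 (head:      ^)
Step 7: in state B at pos 2, read 1 -> (B,1)->write 1,move R,goto A. Now: state=A, head=3, tape[-3..5]=010001010 (head:       ^)
Step 8: in state A at pos 3, read 0 -> (A,0)->write 0,move R,goto C. Now: state=C, head=4, tape[-3..5]=010001010 (head:        ^)
After 8 step(s): state = C (not H) -> not halted within 8 -> no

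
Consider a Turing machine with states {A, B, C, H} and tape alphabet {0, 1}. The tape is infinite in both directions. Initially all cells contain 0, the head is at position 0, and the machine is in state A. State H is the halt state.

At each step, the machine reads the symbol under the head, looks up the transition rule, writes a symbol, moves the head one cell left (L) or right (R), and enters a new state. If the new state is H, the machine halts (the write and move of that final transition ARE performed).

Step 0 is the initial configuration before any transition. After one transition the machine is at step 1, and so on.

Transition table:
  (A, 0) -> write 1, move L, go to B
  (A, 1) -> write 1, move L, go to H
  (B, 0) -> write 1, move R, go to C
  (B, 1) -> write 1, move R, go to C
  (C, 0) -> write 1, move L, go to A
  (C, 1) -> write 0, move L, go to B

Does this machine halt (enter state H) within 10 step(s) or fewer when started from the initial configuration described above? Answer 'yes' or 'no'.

Answer: yes

Derivation:
Step 1: in state A at pos 0, read 0 -> (A,0)->write 1,move L,goto B. Now: state=B, head=-1, tape[-2..1]=0010 (head:  ^)
Step 2: in state B at pos -1, read 0 -> (B,0)->write 1,move R,goto C. Now: state=C, head=0, tape[-2..1]=0110 (head:   ^)
Step 3: in state C at pos 0, read 1 -> (C,1)->write 0,move L,goto B. Now: state=B, head=-1, tape[-2..1]=0100 (head:  ^)
Step 4: in state B at pos -1, read 1 -> (B,1)->write 1,move R,goto C. Now: state=C, head=0, tape[-2..1]=0100 (head:   ^)
Step 5: in state C at pos 0, read 0 -> (C,0)->write 1,move L,goto A. Now: state=A, head=-1, tape[-2..1]=0110 (head:  ^)
Step 6: in state A at pos -1, read 1 -> (A,1)->write 1,move L,goto H. Now: state=H, head=-2, tape[-3..1]=00110 (head:  ^)
State H reached at step 6; 6 <= 10 -> yes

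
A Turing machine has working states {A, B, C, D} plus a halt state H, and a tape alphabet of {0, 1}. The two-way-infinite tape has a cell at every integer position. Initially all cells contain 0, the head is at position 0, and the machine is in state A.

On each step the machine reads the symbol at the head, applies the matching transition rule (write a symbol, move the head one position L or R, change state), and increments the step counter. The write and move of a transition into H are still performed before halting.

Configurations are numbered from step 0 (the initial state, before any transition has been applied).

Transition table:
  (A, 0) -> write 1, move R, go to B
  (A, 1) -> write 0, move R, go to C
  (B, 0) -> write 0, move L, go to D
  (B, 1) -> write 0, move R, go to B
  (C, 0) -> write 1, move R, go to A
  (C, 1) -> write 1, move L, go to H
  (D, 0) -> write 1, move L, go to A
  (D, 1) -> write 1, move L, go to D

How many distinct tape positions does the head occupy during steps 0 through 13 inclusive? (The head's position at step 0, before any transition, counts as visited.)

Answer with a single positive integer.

Step 1: in state A at pos 0, read 0 -> (A,0)->write 1,move R,goto B. Now: state=B, head=1, tape[-1..2]=0100 (head:   ^)
Step 2: in state B at pos 1, read 0 -> (B,0)->write 0,move L,goto D. Now: state=D, head=0, tape[-1..2]=0100 (head:  ^)
Step 3: in state D at pos 0, read 1 -> (D,1)->write 1,move L,goto D. Now: state=D, head=-1, tape[-2..2]=00100 (head:  ^)
Step 4: in state D at pos -1, read 0 -> (D,0)->write 1,move L,goto A. Now: state=A, head=-2, tape[-3..2]=001100 (head:  ^)
Step 5: in state A at pos -2, read 0 -> (A,0)->write 1,move R,goto B. Now: state=B, head=-1, tape[-3..2]=011100 (head:   ^)
Step 6: in state B at pos -1, read 1 -> (B,1)->write 0,move R,goto B. Now: state=B, head=0, tape[-3..2]=010100 (head:    ^)
Step 7: in state B at pos 0, read 1 -> (B,1)->write 0,move R,goto B. Now: state=B, head=1, tape[-3..2]=010000 (head:     ^)
Step 8: in state B at pos 1, read 0 -> (B,0)->write 0,move L,goto D. Now: state=D, head=0, tape[-3..2]=010000 (head:    ^)
Step 9: in state D at pos 0, read 0 -> (D,0)->write 1,move L,goto A. Now: state=A, head=-1, tape[-3..2]=010100 (head:   ^)
Step 10: in state A at pos -1, read 0 -> (A,0)->write 1,move R,goto B. Now: state=B, head=0, tape[-3..2]=011100 (head:    ^)
Step 11: in state B at pos 0, read 1 -> (B,1)->write 0,move R,goto B. Now: state=B, head=1, tape[-3..2]=011000 (head:     ^)
Step 12: in state B at pos 1, read 0 -> (B,0)->write 0,move L,goto D. Now: state=D, head=0, tape[-3..2]=011000 (head:    ^)
Step 13: in state D at pos 0, read 0 -> (D,0)->write 1,move L,goto A. Now: state=A, head=-1, tape[-3..2]=011100 (head:   ^)
Head positions at steps 0..13: starting at 0, distinct positions visited = {-2, -1, 0, 1} -> 4 position(s)

Answer: 4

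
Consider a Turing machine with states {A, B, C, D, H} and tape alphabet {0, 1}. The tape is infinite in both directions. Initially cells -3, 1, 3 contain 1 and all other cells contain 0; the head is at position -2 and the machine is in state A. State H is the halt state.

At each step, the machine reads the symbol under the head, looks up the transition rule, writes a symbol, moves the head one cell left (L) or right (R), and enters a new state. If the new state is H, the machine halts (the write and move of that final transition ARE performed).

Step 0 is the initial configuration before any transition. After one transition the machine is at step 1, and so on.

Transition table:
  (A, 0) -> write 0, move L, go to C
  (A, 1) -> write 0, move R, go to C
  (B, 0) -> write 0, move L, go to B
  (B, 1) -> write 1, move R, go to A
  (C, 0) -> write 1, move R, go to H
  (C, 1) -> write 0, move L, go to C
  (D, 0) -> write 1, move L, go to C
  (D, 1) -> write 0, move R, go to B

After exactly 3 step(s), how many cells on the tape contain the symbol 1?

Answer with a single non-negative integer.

Step 1: in state A at pos -2, read 0 -> (A,0)->write 0,move L,goto C. Now: state=C, head=-3, tape[-4..4]=010001010 (head:  ^)
Step 2: in state C at pos -3, read 1 -> (C,1)->write 0,move L,goto C. Now: state=C, head=-4, tape[-5..4]=0000001010 (head:  ^)
Step 3: in state C at pos -4, read 0 -> (C,0)->write 1,move R,goto H. Now: state=H, head=-3, tape[-5..4]=0100001010 (head:   ^)
Cells containing 1 after step 3: {-4, 1, 3} -> 3 cell(s)

Answer: 3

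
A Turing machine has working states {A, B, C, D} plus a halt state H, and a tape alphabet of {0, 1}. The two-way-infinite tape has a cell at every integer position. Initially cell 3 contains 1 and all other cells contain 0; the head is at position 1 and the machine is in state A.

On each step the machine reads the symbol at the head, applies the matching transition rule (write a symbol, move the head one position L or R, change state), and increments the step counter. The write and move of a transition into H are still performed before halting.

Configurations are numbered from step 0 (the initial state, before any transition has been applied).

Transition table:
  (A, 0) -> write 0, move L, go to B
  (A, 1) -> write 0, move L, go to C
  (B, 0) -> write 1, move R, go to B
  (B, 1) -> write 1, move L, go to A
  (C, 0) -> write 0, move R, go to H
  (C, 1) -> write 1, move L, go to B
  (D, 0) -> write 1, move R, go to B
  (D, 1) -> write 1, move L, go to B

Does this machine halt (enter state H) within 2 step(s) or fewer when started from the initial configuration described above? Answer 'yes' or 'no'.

Step 1: in state A at pos 1, read 0 -> (A,0)->write 0,move L,goto B. Now: state=B, head=0, tape[-1..4]=000010 (head:  ^)
Step 2: in state B at pos 0, read 0 -> (B,0)->write 1,move R,goto B. Now: state=B, head=1, tape[-1..4]=010010 (head:   ^)
After 2 step(s): state = B (not H) -> not halted within 2 -> no

Answer: no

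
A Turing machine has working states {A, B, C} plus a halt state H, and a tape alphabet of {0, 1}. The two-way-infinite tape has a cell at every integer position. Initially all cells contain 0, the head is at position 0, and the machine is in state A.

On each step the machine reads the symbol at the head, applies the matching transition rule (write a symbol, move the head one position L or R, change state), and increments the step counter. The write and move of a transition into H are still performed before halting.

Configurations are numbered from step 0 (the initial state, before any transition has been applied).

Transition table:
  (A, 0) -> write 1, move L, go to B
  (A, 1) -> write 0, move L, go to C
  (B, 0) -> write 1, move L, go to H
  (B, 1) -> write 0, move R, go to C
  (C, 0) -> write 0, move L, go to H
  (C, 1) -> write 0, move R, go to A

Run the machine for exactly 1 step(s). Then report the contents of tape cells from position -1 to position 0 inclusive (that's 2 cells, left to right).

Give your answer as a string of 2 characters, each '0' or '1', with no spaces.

Answer: 01

Derivation:
Step 1: in state A at pos 0, read 0 -> (A,0)->write 1,move L,goto B. Now: state=B, head=-1, tape[-2..1]=0010 (head:  ^)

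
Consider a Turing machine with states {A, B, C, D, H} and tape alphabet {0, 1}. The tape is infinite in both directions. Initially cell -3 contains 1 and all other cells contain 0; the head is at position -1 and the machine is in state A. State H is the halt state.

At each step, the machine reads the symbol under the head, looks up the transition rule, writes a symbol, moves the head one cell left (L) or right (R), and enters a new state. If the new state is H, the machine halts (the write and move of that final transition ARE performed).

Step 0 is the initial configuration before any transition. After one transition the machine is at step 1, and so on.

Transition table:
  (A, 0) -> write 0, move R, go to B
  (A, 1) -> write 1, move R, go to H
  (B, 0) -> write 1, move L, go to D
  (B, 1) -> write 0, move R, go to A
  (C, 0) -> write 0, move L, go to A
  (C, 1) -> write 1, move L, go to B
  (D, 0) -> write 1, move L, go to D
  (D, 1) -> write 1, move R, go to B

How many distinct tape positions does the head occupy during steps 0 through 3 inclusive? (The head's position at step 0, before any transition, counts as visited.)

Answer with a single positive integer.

Answer: 3

Derivation:
Step 1: in state A at pos -1, read 0 -> (A,0)->write 0,move R,goto B. Now: state=B, head=0, tape[-4..1]=010000 (head:     ^)
Step 2: in state B at pos 0, read 0 -> (B,0)->write 1,move L,goto D. Now: state=D, head=-1, tape[-4..1]=010010 (head:    ^)
Step 3: in state D at pos -1, read 0 -> (D,0)->write 1,move L,goto D. Now: state=D, head=-2, tape[-4..1]=010110 (head:   ^)
Head positions at steps 0..3: starting at -1, distinct positions visited = {-2, -1, 0} -> 3 position(s)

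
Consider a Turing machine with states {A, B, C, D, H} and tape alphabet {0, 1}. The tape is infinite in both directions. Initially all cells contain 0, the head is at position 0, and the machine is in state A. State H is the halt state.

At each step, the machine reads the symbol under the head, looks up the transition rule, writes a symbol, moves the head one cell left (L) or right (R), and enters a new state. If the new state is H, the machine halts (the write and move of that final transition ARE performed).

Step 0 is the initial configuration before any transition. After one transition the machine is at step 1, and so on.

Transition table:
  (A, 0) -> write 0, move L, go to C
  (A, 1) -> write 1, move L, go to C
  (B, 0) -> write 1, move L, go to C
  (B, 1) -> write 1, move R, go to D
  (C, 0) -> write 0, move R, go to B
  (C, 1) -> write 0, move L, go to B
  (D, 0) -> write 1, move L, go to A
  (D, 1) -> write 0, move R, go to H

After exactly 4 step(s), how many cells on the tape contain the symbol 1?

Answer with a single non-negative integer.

Step 1: in state A at pos 0, read 0 -> (A,0)->write 0,move L,goto C. Now: state=C, head=-1, tape[-2..1]=0000 (head:  ^)
Step 2: in state C at pos -1, read 0 -> (C,0)->write 0,move R,goto B. Now: state=B, head=0, tape[-2..1]=0000 (head:   ^)
Step 3: in state B at pos 0, read 0 -> (B,0)->write 1,move L,goto C. Now: state=C, head=-1, tape[-2..1]=0010 (head:  ^)
Step 4: in state C at pos -1, read 0 -> (C,0)->write 0,move R,goto B. Now: state=B, head=0, tape[-2..1]=0010 (head:   ^)
Cells containing 1 after step 4: {0} -> 1 cell(s)

Answer: 1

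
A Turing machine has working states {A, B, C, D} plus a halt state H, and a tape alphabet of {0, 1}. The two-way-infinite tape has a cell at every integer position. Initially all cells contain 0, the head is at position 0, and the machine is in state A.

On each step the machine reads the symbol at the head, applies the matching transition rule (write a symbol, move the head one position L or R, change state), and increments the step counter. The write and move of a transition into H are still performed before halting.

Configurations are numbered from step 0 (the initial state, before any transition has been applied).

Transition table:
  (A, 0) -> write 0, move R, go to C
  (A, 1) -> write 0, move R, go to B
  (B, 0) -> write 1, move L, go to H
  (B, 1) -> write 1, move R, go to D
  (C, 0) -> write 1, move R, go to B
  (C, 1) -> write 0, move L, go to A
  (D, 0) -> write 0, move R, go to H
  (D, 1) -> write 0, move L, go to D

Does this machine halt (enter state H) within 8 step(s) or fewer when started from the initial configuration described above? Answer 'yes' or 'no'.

Answer: yes

Derivation:
Step 1: in state A at pos 0, read 0 -> (A,0)->write 0,move R,goto C. Now: state=C, head=1, tape[-1..2]=0000 (head:   ^)
Step 2: in state C at pos 1, read 0 -> (C,0)->write 1,move R,goto B. Now: state=B, head=2, tape[-1..3]=00100 (head:    ^)
Step 3: in state B at pos 2, read 0 -> (B,0)->write 1,move L,goto H. Now: state=H, head=1, tape[-1..3]=00110 (head:   ^)
State H reached at step 3; 3 <= 8 -> yes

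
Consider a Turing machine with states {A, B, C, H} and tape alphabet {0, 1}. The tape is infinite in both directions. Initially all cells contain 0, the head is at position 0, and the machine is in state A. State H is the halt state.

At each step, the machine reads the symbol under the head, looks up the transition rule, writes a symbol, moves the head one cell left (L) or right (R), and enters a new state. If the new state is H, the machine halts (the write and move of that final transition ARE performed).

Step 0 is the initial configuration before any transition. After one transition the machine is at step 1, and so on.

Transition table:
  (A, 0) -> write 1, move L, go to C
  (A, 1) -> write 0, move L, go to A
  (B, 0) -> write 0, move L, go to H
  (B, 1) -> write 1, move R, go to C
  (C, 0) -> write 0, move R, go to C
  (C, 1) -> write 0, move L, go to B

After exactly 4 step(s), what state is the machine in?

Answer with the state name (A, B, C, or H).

Step 1: in state A at pos 0, read 0 -> (A,0)->write 1,move L,goto C. Now: state=C, head=-1, tape[-2..1]=0010 (head:  ^)
Step 2: in state C at pos -1, read 0 -> (C,0)->write 0,move R,goto C. Now: state=C, head=0, tape[-2..1]=0010 (head:   ^)
Step 3: in state C at pos 0, read 1 -> (C,1)->write 0,move L,goto B. Now: state=B, head=-1, tape[-2..1]=0000 (head:  ^)
Step 4: in state B at pos -1, read 0 -> (B,0)->write 0,move L,goto H. Now: state=H, head=-2, tape[-3..1]=00000 (head:  ^)

Answer: H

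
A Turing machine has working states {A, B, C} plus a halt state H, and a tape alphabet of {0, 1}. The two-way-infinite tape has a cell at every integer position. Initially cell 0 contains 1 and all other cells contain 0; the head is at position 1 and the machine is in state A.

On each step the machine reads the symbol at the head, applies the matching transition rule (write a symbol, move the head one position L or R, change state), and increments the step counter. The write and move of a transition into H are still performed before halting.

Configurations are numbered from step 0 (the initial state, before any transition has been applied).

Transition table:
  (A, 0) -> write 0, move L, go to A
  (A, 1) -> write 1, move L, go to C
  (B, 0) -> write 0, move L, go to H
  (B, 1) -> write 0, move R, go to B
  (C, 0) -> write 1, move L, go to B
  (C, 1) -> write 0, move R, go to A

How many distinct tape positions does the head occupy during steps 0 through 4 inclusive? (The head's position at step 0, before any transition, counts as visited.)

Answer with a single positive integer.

Step 1: in state A at pos 1, read 0 -> (A,0)->write 0,move L,goto A. Now: state=A, head=0, tape[-1..2]=0100 (head:  ^)
Step 2: in state A at pos 0, read 1 -> (A,1)->write 1,move L,goto C. Now: state=C, head=-1, tape[-2..2]=00100 (head:  ^)
Step 3: in state C at pos -1, read 0 -> (C,0)->write 1,move L,goto B. Now: state=B, head=-2, tape[-3..2]=001100 (head:  ^)
Step 4: in state B at pos -2, read 0 -> (B,0)->write 0,move L,goto H. Now: state=H, head=-3, tape[-4..2]=0001100 (head:  ^)
Head positions at steps 0..4: starting at 1, distinct positions visited = {-3, -2, -1, 0, 1} -> 5 position(s)

Answer: 5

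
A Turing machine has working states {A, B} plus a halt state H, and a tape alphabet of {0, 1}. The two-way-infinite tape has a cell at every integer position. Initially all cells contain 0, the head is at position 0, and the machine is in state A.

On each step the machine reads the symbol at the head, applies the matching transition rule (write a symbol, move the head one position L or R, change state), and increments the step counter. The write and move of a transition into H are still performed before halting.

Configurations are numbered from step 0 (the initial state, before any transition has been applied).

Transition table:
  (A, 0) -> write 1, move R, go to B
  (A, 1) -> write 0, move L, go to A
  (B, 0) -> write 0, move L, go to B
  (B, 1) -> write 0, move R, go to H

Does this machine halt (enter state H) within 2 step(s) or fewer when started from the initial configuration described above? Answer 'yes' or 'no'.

Answer: no

Derivation:
Step 1: in state A at pos 0, read 0 -> (A,0)->write 1,move R,goto B. Now: state=B, head=1, tape[-1..2]=0100 (head:   ^)
Step 2: in state B at pos 1, read 0 -> (B,0)->write 0,move L,goto B. Now: state=B, head=0, tape[-1..2]=0100 (head:  ^)
After 2 step(s): state = B (not H) -> not halted within 2 -> no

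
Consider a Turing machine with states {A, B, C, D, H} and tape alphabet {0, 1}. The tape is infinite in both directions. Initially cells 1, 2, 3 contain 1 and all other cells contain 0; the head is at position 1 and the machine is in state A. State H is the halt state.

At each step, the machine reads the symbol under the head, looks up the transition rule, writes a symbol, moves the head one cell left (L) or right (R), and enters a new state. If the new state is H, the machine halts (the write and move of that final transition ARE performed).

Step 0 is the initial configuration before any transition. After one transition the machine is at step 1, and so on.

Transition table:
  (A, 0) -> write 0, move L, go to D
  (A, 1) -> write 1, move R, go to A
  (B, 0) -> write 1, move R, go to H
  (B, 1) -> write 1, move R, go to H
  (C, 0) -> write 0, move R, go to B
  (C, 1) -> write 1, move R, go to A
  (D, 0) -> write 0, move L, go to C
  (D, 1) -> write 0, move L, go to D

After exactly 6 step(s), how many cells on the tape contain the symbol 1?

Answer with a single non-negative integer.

Step 1: in state A at pos 1, read 1 -> (A,1)->write 1,move R,goto A. Now: state=A, head=2, tape[0..4]=01110 (head:   ^)
Step 2: in state A at pos 2, read 1 -> (A,1)->write 1,move R,goto A. Now: state=A, head=3, tape[0..4]=01110 (head:    ^)
Step 3: in state A at pos 3, read 1 -> (A,1)->write 1,move R,goto A. Now: state=A, head=4, tape[0..5]=011100 (head:     ^)
Step 4: in state A at pos 4, read 0 -> (A,0)->write 0,move L,goto D. Now: state=D, head=3, tape[0..5]=011100 (head:    ^)
Step 5: in state D at pos 3, read 1 -> (D,1)->write 0,move L,goto D. Now: state=D, head=2, tape[0..5]=011000 (head:   ^)
Step 6: in state D at pos 2, read 1 -> (D,1)->write 0,move L,goto D. Now: state=D, head=1, tape[0..5]=010000 (head:  ^)
Cells containing 1 after step 6: {1} -> 1 cell(s)

Answer: 1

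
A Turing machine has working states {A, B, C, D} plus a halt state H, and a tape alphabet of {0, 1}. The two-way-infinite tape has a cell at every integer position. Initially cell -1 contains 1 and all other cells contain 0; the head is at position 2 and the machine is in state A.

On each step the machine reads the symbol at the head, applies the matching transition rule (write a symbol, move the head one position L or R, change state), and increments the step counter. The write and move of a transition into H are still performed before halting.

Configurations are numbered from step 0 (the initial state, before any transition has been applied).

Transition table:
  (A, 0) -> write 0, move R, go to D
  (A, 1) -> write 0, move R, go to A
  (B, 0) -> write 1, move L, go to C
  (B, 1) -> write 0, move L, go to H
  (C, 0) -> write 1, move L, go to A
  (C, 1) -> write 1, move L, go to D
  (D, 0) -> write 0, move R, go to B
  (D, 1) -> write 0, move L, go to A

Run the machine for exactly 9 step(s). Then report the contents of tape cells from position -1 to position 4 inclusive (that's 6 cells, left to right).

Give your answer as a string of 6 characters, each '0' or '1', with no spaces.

Answer: 100000

Derivation:
Step 1: in state A at pos 2, read 0 -> (A,0)->write 0,move R,goto D. Now: state=D, head=3, tape[-2..4]=0100000 (head:      ^)
Step 2: in state D at pos 3, read 0 -> (D,0)->write 0,move R,goto B. Now: state=B, head=4, tape[-2..5]=01000000 (head:       ^)
Step 3: in state B at pos 4, read 0 -> (B,0)->write 1,move L,goto C. Now: state=C, head=3, tape[-2..5]=01000010 (head:      ^)
Step 4: in state C at pos 3, read 0 -> (C,0)->write 1,move L,goto A. Now: state=A, head=2, tape[-2..5]=01000110 (head:     ^)
Step 5: in state A at pos 2, read 0 -> (A,0)->write 0,move R,goto D. Now: state=D, head=3, tape[-2..5]=01000110 (head:      ^)
Step 6: in state D at pos 3, read 1 -> (D,1)->write 0,move L,goto A. Now: state=A, head=2, tape[-2..5]=01000010 (head:     ^)
Step 7: in state A at pos 2, read 0 -> (A,0)->write 0,move R,goto D. Now: state=D, head=3, tape[-2..5]=01000010 (head:      ^)
Step 8: in state D at pos 3, read 0 -> (D,0)->write 0,move R,goto B. Now: state=B, head=4, tape[-2..5]=01000010 (head:       ^)
Step 9: in state B at pos 4, read 1 -> (B,1)->write 0,move L,goto H. Now: state=H, head=3, tape[-2..5]=01000000 (head:      ^)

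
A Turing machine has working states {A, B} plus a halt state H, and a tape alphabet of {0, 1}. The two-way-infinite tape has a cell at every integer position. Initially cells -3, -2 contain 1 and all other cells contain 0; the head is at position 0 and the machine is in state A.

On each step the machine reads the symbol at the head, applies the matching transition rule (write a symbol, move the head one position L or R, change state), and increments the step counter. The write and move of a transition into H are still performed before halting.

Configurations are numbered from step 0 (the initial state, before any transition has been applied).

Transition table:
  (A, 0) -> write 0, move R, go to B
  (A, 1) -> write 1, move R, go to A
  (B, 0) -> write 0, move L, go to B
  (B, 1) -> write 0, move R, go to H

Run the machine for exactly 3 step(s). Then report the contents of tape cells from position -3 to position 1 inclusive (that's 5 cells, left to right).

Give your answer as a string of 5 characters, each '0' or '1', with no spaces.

Step 1: in state A at pos 0, read 0 -> (A,0)->write 0,move R,goto B. Now: state=B, head=1, tape[-4..2]=0110000 (head:      ^)
Step 2: in state B at pos 1, read 0 -> (B,0)->write 0,move L,goto B. Now: state=B, head=0, tape[-4..2]=0110000 (head:     ^)
Step 3: in state B at pos 0, read 0 -> (B,0)->write 0,move L,goto B. Now: state=B, head=-1, tape[-4..2]=0110000 (head:    ^)

Answer: 11000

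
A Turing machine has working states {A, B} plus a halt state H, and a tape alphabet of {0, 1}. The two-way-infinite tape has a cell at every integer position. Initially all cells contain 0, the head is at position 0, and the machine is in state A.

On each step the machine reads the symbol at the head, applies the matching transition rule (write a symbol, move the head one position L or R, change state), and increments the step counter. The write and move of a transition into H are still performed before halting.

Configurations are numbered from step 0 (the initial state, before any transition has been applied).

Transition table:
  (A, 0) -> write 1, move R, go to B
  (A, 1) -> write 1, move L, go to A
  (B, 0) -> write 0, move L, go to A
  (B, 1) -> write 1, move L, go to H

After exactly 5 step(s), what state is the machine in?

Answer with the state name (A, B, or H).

Step 1: in state A at pos 0, read 0 -> (A,0)->write 1,move R,goto B. Now: state=B, head=1, tape[-1..2]=0100 (head:   ^)
Step 2: in state B at pos 1, read 0 -> (B,0)->write 0,move L,goto A. Now: state=A, head=0, tape[-1..2]=0100 (head:  ^)
Step 3: in state A at pos 0, read 1 -> (A,1)->write 1,move L,goto A. Now: state=A, head=-1, tape[-2..2]=00100 (head:  ^)
Step 4: in state A at pos -1, read 0 -> (A,0)->write 1,move R,goto B. Now: state=B, head=0, tape[-2..2]=01100 (head:   ^)
Step 5: in state B at pos 0, read 1 -> (B,1)->write 1,move L,goto H. Now: state=H, head=-1, tape[-2..2]=01100 (head:  ^)

Answer: H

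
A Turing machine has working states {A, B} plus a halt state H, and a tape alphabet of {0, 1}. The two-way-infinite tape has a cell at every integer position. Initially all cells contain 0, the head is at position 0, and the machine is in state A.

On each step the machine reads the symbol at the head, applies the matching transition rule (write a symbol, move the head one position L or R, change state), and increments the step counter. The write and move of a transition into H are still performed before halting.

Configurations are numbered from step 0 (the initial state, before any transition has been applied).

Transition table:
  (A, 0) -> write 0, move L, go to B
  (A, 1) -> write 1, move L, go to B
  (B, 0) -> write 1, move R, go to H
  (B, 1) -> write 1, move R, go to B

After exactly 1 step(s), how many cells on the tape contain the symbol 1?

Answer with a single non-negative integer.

Answer: 0

Derivation:
Step 1: in state A at pos 0, read 0 -> (A,0)->write 0,move L,goto B. Now: state=B, head=-1, tape[-2..1]=0000 (head:  ^)
No cell contains 1 after step 1 -> 0 cell(s)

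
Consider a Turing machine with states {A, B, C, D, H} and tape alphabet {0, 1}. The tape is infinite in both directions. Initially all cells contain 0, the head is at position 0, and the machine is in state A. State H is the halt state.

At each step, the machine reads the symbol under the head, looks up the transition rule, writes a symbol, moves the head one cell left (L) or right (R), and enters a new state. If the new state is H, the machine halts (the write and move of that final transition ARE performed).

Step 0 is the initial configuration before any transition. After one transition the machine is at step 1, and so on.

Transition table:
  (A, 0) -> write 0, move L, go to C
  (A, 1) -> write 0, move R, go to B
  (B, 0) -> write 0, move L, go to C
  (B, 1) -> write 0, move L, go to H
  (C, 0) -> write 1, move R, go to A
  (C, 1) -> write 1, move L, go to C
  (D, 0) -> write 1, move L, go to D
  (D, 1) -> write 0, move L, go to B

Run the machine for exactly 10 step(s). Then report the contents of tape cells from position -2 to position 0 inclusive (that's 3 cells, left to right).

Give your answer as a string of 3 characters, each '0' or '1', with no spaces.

Answer: 110

Derivation:
Step 1: in state A at pos 0, read 0 -> (A,0)->write 0,move L,goto C. Now: state=C, head=-1, tape[-2..1]=0000 (head:  ^)
Step 2: in state C at pos -1, read 0 -> (C,0)->write 1,move R,goto A. Now: state=A, head=0, tape[-2..1]=0100 (head:   ^)
Step 3: in state A at pos 0, read 0 -> (A,0)->write 0,move L,goto C. Now: state=C, head=-1, tape[-2..1]=0100 (head:  ^)
Step 4: in state C at pos -1, read 1 -> (C,1)->write 1,move L,goto C. Now: state=C, head=-2, tape[-3..1]=00100 (head:  ^)
Step 5: in state C at pos -2, read 0 -> (C,0)->write 1,move R,goto A. Now: state=A, head=-1, tape[-3..1]=01100 (head:   ^)
Step 6: in state A at pos -1, read 1 -> (A,1)->write 0,move R,goto B. Now: state=B, head=0, tape[-3..1]=01000 (head:    ^)
Step 7: in state B at pos 0, read 0 -> (B,0)->write 0,move L,goto C. Now: state=C, head=-1, tape[-3..1]=01000 (head:   ^)
Step 8: in state C at pos -1, read 0 -> (C,0)->write 1,move R,goto A. Now: state=A, head=0, tape[-3..1]=01100 (head:    ^)
Step 9: in state A at pos 0, read 0 -> (A,0)->write 0,move L,goto C. Now: state=C, head=-1, tape[-3..1]=01100 (head:   ^)
Step 10: in state C at pos -1, read 1 -> (C,1)->write 1,move L,goto C. Now: state=C, head=-2, tape[-3..1]=01100 (head:  ^)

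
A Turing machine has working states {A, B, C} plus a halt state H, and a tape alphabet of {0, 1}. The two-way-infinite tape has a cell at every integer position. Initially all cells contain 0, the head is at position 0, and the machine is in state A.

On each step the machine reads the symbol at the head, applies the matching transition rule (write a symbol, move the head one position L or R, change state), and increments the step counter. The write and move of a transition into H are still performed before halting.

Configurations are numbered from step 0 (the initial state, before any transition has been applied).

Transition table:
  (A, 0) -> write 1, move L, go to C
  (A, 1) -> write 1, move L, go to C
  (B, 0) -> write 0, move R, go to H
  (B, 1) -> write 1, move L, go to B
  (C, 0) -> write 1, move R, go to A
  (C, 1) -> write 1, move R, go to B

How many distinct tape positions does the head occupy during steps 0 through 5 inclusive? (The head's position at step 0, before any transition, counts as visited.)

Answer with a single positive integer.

Step 1: in state A at pos 0, read 0 -> (A,0)->write 1,move L,goto C. Now: state=C, head=-1, tape[-2..1]=0010 (head:  ^)
Step 2: in state C at pos -1, read 0 -> (C,0)->write 1,move R,goto A. Now: state=A, head=0, tape[-2..1]=0110 (head:   ^)
Step 3: in state A at pos 0, read 1 -> (A,1)->write 1,move L,goto C. Now: state=C, head=-1, tape[-2..1]=0110 (head:  ^)
Step 4: in state C at pos -1, read 1 -> (C,1)->write 1,move R,goto B. Now: state=B, head=0, tape[-2..1]=0110 (head:   ^)
Step 5: in state B at pos 0, read 1 -> (B,1)->write 1,move L,goto B. Now: state=B, head=-1, tape[-2..1]=0110 (head:  ^)
Head positions at steps 0..5: starting at 0, distinct positions visited = {-1, 0} -> 2 position(s)

Answer: 2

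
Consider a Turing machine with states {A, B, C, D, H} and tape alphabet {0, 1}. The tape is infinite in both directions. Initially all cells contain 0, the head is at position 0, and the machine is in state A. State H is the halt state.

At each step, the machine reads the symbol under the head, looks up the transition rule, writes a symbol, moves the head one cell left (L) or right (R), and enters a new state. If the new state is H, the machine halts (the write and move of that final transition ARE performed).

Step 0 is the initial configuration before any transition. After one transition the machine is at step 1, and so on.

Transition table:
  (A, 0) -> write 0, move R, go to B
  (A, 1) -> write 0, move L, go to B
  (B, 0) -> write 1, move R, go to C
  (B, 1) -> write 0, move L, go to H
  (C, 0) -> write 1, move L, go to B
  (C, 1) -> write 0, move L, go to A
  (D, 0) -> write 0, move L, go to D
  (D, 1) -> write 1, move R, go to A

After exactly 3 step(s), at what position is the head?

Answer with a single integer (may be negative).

Answer: 1

Derivation:
Step 1: in state A at pos 0, read 0 -> (A,0)->write 0,move R,goto B. Now: state=B, head=1, tape[-1..2]=0000 (head:   ^)
Step 2: in state B at pos 1, read 0 -> (B,0)->write 1,move R,goto C. Now: state=C, head=2, tape[-1..3]=00100 (head:    ^)
Step 3: in state C at pos 2, read 0 -> (C,0)->write 1,move L,goto B. Now: state=B, head=1, tape[-1..3]=00110 (head:   ^)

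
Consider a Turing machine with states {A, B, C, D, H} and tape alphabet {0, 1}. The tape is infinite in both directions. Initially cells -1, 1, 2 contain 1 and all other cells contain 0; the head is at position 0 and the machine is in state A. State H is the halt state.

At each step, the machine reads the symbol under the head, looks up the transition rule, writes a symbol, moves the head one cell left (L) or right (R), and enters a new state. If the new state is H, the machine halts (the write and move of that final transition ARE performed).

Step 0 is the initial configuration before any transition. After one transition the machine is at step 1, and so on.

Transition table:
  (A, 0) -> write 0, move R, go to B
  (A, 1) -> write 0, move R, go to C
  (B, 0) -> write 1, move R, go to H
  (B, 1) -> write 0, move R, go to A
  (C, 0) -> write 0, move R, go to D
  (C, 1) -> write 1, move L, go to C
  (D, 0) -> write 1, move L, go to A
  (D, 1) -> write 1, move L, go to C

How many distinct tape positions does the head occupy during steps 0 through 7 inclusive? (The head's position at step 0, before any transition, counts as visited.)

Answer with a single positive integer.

Answer: 6

Derivation:
Step 1: in state A at pos 0, read 0 -> (A,0)->write 0,move R,goto B. Now: state=B, head=1, tape[-2..3]=010110 (head:    ^)
Step 2: in state B at pos 1, read 1 -> (B,1)->write 0,move R,goto A. Now: state=A, head=2, tape[-2..3]=010010 (head:     ^)
Step 3: in state A at pos 2, read 1 -> (A,1)->write 0,move R,goto C. Now: state=C, head=3, tape[-2..4]=0100000 (head:      ^)
Step 4: in state C at pos 3, read 0 -> (C,0)->write 0,move R,goto D. Now: state=D, head=4, tape[-2..5]=01000000 (head:       ^)
Step 5: in state D at pos 4, read 0 -> (D,0)->write 1,move L,goto A. Now: state=A, head=3, tape[-2..5]=01000010 (head:      ^)
Step 6: in state A at pos 3, read 0 -> (A,0)->write 0,move R,goto B. Now: state=B, head=4, tape[-2..5]=01000010 (head:       ^)
Step 7: in state B at pos 4, read 1 -> (B,1)->write 0,move R,goto A. Now: state=A, head=5, tape[-2..6]=010000000 (head:        ^)
Head positions at steps 0..7: starting at 0, distinct positions visited = {0, 1, 2, 3, 4, 5} -> 6 position(s)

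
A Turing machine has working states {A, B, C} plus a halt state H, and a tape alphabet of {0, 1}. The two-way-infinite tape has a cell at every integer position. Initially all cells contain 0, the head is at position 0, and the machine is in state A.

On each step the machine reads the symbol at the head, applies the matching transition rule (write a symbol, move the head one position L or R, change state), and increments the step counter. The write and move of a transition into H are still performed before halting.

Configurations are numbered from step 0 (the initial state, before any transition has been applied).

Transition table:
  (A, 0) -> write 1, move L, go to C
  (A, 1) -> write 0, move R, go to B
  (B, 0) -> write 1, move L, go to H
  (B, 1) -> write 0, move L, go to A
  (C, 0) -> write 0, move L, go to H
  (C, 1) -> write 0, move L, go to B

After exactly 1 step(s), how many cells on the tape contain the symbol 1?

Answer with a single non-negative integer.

Step 1: in state A at pos 0, read 0 -> (A,0)->write 1,move L,goto C. Now: state=C, head=-1, tape[-2..1]=0010 (head:  ^)
Cells containing 1 after step 1: {0} -> 1 cell(s)

Answer: 1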